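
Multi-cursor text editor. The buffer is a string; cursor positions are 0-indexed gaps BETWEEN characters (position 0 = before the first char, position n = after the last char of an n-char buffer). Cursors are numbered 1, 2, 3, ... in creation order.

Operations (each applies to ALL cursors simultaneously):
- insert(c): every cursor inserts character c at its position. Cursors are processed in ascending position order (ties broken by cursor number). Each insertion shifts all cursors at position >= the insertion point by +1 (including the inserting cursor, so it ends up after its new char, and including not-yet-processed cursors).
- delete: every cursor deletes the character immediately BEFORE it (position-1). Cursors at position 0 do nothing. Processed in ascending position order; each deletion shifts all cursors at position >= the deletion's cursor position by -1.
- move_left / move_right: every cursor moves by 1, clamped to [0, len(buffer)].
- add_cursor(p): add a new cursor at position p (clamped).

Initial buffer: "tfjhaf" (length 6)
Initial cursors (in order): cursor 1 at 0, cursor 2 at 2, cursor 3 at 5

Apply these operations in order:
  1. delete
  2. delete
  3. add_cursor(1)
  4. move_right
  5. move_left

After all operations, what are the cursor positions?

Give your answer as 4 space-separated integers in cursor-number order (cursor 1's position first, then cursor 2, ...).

Answer: 0 0 1 1

Derivation:
After op 1 (delete): buffer="tjhf" (len 4), cursors c1@0 c2@1 c3@3, authorship ....
After op 2 (delete): buffer="jf" (len 2), cursors c1@0 c2@0 c3@1, authorship ..
After op 3 (add_cursor(1)): buffer="jf" (len 2), cursors c1@0 c2@0 c3@1 c4@1, authorship ..
After op 4 (move_right): buffer="jf" (len 2), cursors c1@1 c2@1 c3@2 c4@2, authorship ..
After op 5 (move_left): buffer="jf" (len 2), cursors c1@0 c2@0 c3@1 c4@1, authorship ..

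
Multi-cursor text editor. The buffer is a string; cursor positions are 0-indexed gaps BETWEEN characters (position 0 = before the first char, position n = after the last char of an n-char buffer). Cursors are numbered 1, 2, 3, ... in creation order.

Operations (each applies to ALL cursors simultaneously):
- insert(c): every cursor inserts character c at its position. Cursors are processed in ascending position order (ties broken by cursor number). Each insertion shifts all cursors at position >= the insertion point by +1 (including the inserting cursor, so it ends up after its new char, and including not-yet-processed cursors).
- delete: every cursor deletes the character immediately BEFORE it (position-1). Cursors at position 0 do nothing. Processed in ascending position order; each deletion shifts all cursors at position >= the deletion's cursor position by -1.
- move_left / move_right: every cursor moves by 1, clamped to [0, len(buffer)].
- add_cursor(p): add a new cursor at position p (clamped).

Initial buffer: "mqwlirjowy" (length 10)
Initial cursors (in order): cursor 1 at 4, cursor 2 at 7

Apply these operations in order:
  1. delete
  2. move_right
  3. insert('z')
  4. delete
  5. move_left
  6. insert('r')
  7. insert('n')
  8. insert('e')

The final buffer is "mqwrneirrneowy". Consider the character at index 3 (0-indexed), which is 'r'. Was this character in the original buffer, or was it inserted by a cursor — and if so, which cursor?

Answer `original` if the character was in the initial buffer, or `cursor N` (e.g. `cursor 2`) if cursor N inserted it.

Answer: cursor 1

Derivation:
After op 1 (delete): buffer="mqwirowy" (len 8), cursors c1@3 c2@5, authorship ........
After op 2 (move_right): buffer="mqwirowy" (len 8), cursors c1@4 c2@6, authorship ........
After op 3 (insert('z')): buffer="mqwizrozwy" (len 10), cursors c1@5 c2@8, authorship ....1..2..
After op 4 (delete): buffer="mqwirowy" (len 8), cursors c1@4 c2@6, authorship ........
After op 5 (move_left): buffer="mqwirowy" (len 8), cursors c1@3 c2@5, authorship ........
After op 6 (insert('r')): buffer="mqwrirrowy" (len 10), cursors c1@4 c2@7, authorship ...1..2...
After op 7 (insert('n')): buffer="mqwrnirrnowy" (len 12), cursors c1@5 c2@9, authorship ...11..22...
After op 8 (insert('e')): buffer="mqwrneirrneowy" (len 14), cursors c1@6 c2@11, authorship ...111..222...
Authorship (.=original, N=cursor N): . . . 1 1 1 . . 2 2 2 . . .
Index 3: author = 1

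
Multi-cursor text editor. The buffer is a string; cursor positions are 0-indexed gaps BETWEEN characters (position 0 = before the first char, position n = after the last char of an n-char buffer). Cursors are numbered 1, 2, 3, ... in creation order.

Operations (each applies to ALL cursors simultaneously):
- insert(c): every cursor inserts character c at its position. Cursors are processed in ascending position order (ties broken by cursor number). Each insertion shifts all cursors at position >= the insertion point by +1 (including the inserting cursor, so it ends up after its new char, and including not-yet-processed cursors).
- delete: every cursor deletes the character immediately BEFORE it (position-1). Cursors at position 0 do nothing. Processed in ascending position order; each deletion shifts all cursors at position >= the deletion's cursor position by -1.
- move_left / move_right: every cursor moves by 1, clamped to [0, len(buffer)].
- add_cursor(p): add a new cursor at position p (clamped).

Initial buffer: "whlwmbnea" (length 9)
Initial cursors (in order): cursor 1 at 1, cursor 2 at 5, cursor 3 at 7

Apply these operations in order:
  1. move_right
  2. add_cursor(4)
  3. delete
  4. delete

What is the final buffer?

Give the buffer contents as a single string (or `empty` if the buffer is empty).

After op 1 (move_right): buffer="whlwmbnea" (len 9), cursors c1@2 c2@6 c3@8, authorship .........
After op 2 (add_cursor(4)): buffer="whlwmbnea" (len 9), cursors c1@2 c4@4 c2@6 c3@8, authorship .........
After op 3 (delete): buffer="wlmna" (len 5), cursors c1@1 c4@2 c2@3 c3@4, authorship .....
After op 4 (delete): buffer="a" (len 1), cursors c1@0 c2@0 c3@0 c4@0, authorship .

Answer: a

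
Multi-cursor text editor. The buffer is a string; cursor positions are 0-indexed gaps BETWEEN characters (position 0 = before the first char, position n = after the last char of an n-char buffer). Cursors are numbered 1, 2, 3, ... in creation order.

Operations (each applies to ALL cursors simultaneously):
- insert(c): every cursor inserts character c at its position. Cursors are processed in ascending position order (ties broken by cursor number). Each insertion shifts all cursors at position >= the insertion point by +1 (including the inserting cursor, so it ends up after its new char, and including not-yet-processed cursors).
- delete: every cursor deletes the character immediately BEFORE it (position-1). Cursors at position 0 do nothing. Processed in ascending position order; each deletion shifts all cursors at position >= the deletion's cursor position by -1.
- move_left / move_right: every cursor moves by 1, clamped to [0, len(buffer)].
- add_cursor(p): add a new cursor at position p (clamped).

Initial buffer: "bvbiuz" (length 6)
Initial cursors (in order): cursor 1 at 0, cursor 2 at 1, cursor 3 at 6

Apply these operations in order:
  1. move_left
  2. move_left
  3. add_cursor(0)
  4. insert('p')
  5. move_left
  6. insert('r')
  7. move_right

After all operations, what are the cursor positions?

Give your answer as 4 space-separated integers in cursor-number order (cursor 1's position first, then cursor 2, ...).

Answer: 6 6 12 6

Derivation:
After op 1 (move_left): buffer="bvbiuz" (len 6), cursors c1@0 c2@0 c3@5, authorship ......
After op 2 (move_left): buffer="bvbiuz" (len 6), cursors c1@0 c2@0 c3@4, authorship ......
After op 3 (add_cursor(0)): buffer="bvbiuz" (len 6), cursors c1@0 c2@0 c4@0 c3@4, authorship ......
After op 4 (insert('p')): buffer="pppbvbipuz" (len 10), cursors c1@3 c2@3 c4@3 c3@8, authorship 124....3..
After op 5 (move_left): buffer="pppbvbipuz" (len 10), cursors c1@2 c2@2 c4@2 c3@7, authorship 124....3..
After op 6 (insert('r')): buffer="pprrrpbvbirpuz" (len 14), cursors c1@5 c2@5 c4@5 c3@11, authorship 121244....33..
After op 7 (move_right): buffer="pprrrpbvbirpuz" (len 14), cursors c1@6 c2@6 c4@6 c3@12, authorship 121244....33..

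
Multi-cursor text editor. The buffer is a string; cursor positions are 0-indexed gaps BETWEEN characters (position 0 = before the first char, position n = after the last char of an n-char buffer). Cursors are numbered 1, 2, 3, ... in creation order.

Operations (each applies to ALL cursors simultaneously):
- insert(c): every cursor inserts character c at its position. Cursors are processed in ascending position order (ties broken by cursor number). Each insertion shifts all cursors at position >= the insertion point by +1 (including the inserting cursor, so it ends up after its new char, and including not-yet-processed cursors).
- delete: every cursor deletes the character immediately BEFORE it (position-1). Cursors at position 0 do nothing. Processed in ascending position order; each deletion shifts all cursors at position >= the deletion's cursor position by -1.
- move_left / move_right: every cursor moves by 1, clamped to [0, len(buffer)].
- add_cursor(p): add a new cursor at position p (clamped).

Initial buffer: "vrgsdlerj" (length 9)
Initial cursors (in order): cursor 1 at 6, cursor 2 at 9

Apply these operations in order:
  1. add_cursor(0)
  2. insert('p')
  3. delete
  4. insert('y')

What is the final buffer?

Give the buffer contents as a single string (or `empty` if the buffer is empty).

After op 1 (add_cursor(0)): buffer="vrgsdlerj" (len 9), cursors c3@0 c1@6 c2@9, authorship .........
After op 2 (insert('p')): buffer="pvrgsdlperjp" (len 12), cursors c3@1 c1@8 c2@12, authorship 3......1...2
After op 3 (delete): buffer="vrgsdlerj" (len 9), cursors c3@0 c1@6 c2@9, authorship .........
After op 4 (insert('y')): buffer="yvrgsdlyerjy" (len 12), cursors c3@1 c1@8 c2@12, authorship 3......1...2

Answer: yvrgsdlyerjy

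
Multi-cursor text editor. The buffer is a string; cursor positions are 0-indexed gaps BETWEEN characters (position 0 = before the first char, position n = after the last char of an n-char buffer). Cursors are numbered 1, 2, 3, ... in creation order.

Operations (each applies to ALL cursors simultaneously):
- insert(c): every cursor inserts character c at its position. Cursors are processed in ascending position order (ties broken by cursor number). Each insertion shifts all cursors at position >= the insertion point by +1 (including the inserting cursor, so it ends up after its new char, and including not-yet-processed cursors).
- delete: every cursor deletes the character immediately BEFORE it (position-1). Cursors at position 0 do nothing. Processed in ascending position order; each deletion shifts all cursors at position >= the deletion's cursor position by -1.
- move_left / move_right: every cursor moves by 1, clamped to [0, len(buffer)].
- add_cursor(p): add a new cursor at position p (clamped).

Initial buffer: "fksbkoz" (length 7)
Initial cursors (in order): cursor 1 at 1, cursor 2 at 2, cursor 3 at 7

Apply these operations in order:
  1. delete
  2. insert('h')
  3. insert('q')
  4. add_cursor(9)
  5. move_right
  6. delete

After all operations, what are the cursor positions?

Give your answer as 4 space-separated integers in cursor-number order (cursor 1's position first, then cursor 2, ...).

After op 1 (delete): buffer="sbko" (len 4), cursors c1@0 c2@0 c3@4, authorship ....
After op 2 (insert('h')): buffer="hhsbkoh" (len 7), cursors c1@2 c2@2 c3@7, authorship 12....3
After op 3 (insert('q')): buffer="hhqqsbkohq" (len 10), cursors c1@4 c2@4 c3@10, authorship 1212....33
After op 4 (add_cursor(9)): buffer="hhqqsbkohq" (len 10), cursors c1@4 c2@4 c4@9 c3@10, authorship 1212....33
After op 5 (move_right): buffer="hhqqsbkohq" (len 10), cursors c1@5 c2@5 c3@10 c4@10, authorship 1212....33
After op 6 (delete): buffer="hhqbko" (len 6), cursors c1@3 c2@3 c3@6 c4@6, authorship 121...

Answer: 3 3 6 6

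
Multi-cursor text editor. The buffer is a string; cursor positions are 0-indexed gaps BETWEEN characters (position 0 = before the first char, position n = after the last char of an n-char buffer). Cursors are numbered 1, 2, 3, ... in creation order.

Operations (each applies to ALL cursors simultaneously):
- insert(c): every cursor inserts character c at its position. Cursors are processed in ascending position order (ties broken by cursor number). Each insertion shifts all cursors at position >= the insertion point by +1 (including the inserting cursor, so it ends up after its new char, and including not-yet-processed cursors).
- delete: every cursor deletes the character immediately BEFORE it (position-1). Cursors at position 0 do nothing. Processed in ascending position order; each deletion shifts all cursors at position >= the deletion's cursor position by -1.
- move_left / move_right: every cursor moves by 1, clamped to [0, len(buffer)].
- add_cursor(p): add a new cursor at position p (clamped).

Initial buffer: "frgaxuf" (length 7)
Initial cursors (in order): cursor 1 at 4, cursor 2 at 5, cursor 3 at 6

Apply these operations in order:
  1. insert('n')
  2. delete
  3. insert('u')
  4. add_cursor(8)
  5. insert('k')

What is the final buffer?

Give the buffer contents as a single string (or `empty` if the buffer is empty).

Answer: frgaukxukukukf

Derivation:
After op 1 (insert('n')): buffer="frganxnunf" (len 10), cursors c1@5 c2@7 c3@9, authorship ....1.2.3.
After op 2 (delete): buffer="frgaxuf" (len 7), cursors c1@4 c2@5 c3@6, authorship .......
After op 3 (insert('u')): buffer="frgauxuuuf" (len 10), cursors c1@5 c2@7 c3@9, authorship ....1.2.3.
After op 4 (add_cursor(8)): buffer="frgauxuuuf" (len 10), cursors c1@5 c2@7 c4@8 c3@9, authorship ....1.2.3.
After op 5 (insert('k')): buffer="frgaukxukukukf" (len 14), cursors c1@6 c2@9 c4@11 c3@13, authorship ....11.22.433.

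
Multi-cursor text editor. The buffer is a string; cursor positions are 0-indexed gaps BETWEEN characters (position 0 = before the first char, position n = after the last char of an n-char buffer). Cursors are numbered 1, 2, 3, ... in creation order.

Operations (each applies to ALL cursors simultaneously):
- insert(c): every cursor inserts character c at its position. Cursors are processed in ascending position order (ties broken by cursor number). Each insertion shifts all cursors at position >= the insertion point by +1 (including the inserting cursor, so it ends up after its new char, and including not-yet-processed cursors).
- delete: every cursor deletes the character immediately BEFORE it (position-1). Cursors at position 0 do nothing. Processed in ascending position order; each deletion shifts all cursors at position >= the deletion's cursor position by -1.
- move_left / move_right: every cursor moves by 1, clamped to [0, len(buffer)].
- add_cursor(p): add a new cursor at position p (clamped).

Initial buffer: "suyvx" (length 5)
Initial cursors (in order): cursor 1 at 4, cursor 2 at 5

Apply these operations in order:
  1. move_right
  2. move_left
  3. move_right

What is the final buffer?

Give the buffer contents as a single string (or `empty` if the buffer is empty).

After op 1 (move_right): buffer="suyvx" (len 5), cursors c1@5 c2@5, authorship .....
After op 2 (move_left): buffer="suyvx" (len 5), cursors c1@4 c2@4, authorship .....
After op 3 (move_right): buffer="suyvx" (len 5), cursors c1@5 c2@5, authorship .....

Answer: suyvx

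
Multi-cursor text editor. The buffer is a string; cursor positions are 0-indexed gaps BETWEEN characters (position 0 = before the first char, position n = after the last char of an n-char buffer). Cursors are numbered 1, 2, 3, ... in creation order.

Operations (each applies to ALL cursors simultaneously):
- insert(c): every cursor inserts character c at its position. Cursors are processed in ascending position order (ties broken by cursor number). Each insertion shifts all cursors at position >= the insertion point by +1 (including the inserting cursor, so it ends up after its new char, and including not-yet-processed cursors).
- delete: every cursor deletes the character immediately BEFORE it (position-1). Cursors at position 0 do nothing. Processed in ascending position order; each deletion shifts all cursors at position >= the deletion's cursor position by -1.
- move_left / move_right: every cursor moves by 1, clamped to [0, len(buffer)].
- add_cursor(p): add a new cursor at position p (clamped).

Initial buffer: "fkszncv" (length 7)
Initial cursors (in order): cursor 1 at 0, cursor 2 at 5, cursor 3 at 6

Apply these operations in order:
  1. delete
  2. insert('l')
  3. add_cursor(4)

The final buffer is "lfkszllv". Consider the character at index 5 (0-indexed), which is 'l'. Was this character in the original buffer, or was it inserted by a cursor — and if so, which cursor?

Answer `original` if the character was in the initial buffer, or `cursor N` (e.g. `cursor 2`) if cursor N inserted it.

After op 1 (delete): buffer="fkszv" (len 5), cursors c1@0 c2@4 c3@4, authorship .....
After op 2 (insert('l')): buffer="lfkszllv" (len 8), cursors c1@1 c2@7 c3@7, authorship 1....23.
After op 3 (add_cursor(4)): buffer="lfkszllv" (len 8), cursors c1@1 c4@4 c2@7 c3@7, authorship 1....23.
Authorship (.=original, N=cursor N): 1 . . . . 2 3 .
Index 5: author = 2

Answer: cursor 2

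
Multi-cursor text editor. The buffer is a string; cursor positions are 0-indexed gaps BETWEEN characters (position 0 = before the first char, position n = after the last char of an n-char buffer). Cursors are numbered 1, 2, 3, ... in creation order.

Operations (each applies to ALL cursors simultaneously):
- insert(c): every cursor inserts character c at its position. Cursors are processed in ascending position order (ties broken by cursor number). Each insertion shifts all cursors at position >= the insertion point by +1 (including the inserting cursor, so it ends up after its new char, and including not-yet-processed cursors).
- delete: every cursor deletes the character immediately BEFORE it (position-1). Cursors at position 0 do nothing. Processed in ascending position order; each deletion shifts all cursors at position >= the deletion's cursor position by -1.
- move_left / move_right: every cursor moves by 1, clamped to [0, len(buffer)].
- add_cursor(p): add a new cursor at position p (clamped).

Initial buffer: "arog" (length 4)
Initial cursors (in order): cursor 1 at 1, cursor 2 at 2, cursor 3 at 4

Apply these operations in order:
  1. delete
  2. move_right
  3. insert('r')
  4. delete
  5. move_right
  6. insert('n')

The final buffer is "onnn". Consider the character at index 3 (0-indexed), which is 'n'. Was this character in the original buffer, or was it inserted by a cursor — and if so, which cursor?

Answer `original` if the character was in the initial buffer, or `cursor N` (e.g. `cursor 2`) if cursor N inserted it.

Answer: cursor 3

Derivation:
After op 1 (delete): buffer="o" (len 1), cursors c1@0 c2@0 c3@1, authorship .
After op 2 (move_right): buffer="o" (len 1), cursors c1@1 c2@1 c3@1, authorship .
After op 3 (insert('r')): buffer="orrr" (len 4), cursors c1@4 c2@4 c3@4, authorship .123
After op 4 (delete): buffer="o" (len 1), cursors c1@1 c2@1 c3@1, authorship .
After op 5 (move_right): buffer="o" (len 1), cursors c1@1 c2@1 c3@1, authorship .
After op 6 (insert('n')): buffer="onnn" (len 4), cursors c1@4 c2@4 c3@4, authorship .123
Authorship (.=original, N=cursor N): . 1 2 3
Index 3: author = 3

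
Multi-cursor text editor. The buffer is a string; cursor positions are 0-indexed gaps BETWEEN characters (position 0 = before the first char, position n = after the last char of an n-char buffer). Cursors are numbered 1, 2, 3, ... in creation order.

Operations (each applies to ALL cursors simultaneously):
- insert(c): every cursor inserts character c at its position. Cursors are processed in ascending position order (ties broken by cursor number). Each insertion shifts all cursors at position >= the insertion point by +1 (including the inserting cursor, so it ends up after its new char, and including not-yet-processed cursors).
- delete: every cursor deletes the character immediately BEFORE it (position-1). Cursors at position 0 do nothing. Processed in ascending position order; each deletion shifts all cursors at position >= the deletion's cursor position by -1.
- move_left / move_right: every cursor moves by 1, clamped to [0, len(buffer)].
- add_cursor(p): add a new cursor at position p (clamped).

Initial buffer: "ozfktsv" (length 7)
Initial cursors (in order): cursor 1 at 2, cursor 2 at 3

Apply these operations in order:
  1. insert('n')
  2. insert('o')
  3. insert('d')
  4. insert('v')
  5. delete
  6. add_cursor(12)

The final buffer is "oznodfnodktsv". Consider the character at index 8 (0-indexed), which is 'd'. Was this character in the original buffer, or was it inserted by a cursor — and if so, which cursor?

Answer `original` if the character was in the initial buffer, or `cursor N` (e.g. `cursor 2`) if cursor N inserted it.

Answer: cursor 2

Derivation:
After op 1 (insert('n')): buffer="oznfnktsv" (len 9), cursors c1@3 c2@5, authorship ..1.2....
After op 2 (insert('o')): buffer="oznofnoktsv" (len 11), cursors c1@4 c2@7, authorship ..11.22....
After op 3 (insert('d')): buffer="oznodfnodktsv" (len 13), cursors c1@5 c2@9, authorship ..111.222....
After op 4 (insert('v')): buffer="oznodvfnodvktsv" (len 15), cursors c1@6 c2@11, authorship ..1111.2222....
After op 5 (delete): buffer="oznodfnodktsv" (len 13), cursors c1@5 c2@9, authorship ..111.222....
After op 6 (add_cursor(12)): buffer="oznodfnodktsv" (len 13), cursors c1@5 c2@9 c3@12, authorship ..111.222....
Authorship (.=original, N=cursor N): . . 1 1 1 . 2 2 2 . . . .
Index 8: author = 2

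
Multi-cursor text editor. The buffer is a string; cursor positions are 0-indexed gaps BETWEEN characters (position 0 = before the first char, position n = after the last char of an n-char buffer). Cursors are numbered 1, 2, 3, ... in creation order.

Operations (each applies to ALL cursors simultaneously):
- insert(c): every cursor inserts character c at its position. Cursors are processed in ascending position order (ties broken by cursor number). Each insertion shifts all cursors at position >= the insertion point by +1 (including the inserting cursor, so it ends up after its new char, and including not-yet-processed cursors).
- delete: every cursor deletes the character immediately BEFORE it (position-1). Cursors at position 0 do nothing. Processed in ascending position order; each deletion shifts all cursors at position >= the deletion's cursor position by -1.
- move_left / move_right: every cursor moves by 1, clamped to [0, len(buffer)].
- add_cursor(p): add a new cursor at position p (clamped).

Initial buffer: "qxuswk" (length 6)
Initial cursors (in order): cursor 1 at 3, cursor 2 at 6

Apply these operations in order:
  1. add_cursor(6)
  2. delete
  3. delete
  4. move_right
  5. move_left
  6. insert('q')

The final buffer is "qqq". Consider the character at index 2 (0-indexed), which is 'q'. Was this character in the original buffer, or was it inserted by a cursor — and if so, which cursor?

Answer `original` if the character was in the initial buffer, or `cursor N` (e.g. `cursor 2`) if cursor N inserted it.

After op 1 (add_cursor(6)): buffer="qxuswk" (len 6), cursors c1@3 c2@6 c3@6, authorship ......
After op 2 (delete): buffer="qxs" (len 3), cursors c1@2 c2@3 c3@3, authorship ...
After op 3 (delete): buffer="" (len 0), cursors c1@0 c2@0 c3@0, authorship 
After op 4 (move_right): buffer="" (len 0), cursors c1@0 c2@0 c3@0, authorship 
After op 5 (move_left): buffer="" (len 0), cursors c1@0 c2@0 c3@0, authorship 
After op 6 (insert('q')): buffer="qqq" (len 3), cursors c1@3 c2@3 c3@3, authorship 123
Authorship (.=original, N=cursor N): 1 2 3
Index 2: author = 3

Answer: cursor 3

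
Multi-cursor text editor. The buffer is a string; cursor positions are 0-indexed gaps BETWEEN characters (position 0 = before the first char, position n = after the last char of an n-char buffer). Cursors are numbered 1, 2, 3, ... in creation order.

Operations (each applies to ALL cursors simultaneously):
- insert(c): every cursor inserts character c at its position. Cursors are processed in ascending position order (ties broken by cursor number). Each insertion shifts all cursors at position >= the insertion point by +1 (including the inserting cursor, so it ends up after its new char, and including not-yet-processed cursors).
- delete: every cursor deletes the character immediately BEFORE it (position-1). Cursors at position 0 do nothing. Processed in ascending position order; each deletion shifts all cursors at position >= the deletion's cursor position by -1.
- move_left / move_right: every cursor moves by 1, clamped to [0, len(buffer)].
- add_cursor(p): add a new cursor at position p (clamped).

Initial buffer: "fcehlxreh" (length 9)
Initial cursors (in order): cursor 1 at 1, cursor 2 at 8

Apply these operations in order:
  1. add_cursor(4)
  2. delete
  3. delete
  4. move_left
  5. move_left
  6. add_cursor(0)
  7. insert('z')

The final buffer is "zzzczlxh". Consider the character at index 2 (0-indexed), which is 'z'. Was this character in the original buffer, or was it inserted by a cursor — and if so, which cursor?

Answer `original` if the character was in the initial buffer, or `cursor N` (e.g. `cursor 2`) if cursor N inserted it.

Answer: cursor 4

Derivation:
After op 1 (add_cursor(4)): buffer="fcehlxreh" (len 9), cursors c1@1 c3@4 c2@8, authorship .........
After op 2 (delete): buffer="celxrh" (len 6), cursors c1@0 c3@2 c2@5, authorship ......
After op 3 (delete): buffer="clxh" (len 4), cursors c1@0 c3@1 c2@3, authorship ....
After op 4 (move_left): buffer="clxh" (len 4), cursors c1@0 c3@0 c2@2, authorship ....
After op 5 (move_left): buffer="clxh" (len 4), cursors c1@0 c3@0 c2@1, authorship ....
After op 6 (add_cursor(0)): buffer="clxh" (len 4), cursors c1@0 c3@0 c4@0 c2@1, authorship ....
After op 7 (insert('z')): buffer="zzzczlxh" (len 8), cursors c1@3 c3@3 c4@3 c2@5, authorship 134.2...
Authorship (.=original, N=cursor N): 1 3 4 . 2 . . .
Index 2: author = 4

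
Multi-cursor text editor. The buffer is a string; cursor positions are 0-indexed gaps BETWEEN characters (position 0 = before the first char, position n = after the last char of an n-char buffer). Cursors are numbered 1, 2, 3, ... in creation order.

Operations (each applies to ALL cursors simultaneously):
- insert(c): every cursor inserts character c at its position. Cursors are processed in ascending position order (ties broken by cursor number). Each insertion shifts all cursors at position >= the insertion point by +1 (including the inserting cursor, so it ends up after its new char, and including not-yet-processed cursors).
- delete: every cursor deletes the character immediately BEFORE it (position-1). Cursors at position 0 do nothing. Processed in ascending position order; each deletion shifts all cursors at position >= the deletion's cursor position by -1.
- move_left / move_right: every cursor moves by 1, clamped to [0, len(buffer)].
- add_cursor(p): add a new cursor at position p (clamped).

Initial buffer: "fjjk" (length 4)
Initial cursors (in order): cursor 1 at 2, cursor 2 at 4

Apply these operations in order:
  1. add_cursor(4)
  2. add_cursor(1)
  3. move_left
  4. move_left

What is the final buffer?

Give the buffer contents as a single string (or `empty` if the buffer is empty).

After op 1 (add_cursor(4)): buffer="fjjk" (len 4), cursors c1@2 c2@4 c3@4, authorship ....
After op 2 (add_cursor(1)): buffer="fjjk" (len 4), cursors c4@1 c1@2 c2@4 c3@4, authorship ....
After op 3 (move_left): buffer="fjjk" (len 4), cursors c4@0 c1@1 c2@3 c3@3, authorship ....
After op 4 (move_left): buffer="fjjk" (len 4), cursors c1@0 c4@0 c2@2 c3@2, authorship ....

Answer: fjjk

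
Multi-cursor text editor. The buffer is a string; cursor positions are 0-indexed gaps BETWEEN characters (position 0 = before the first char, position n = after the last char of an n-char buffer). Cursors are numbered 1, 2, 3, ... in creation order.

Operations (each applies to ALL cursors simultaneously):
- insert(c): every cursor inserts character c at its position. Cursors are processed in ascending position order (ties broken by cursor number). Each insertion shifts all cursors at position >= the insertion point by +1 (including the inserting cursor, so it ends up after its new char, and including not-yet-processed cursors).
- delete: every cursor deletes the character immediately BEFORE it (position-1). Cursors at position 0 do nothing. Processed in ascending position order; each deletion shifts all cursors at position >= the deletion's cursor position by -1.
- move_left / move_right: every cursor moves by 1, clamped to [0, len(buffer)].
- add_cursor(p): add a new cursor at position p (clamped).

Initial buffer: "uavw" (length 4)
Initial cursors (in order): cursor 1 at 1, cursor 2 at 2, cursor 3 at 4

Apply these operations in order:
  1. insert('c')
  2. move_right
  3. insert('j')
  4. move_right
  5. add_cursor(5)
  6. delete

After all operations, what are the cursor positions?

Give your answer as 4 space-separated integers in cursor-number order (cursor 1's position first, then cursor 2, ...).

Answer: 3 5 6 3

Derivation:
After op 1 (insert('c')): buffer="ucacvwc" (len 7), cursors c1@2 c2@4 c3@7, authorship .1.2..3
After op 2 (move_right): buffer="ucacvwc" (len 7), cursors c1@3 c2@5 c3@7, authorship .1.2..3
After op 3 (insert('j')): buffer="ucajcvjwcj" (len 10), cursors c1@4 c2@7 c3@10, authorship .1.12.2.33
After op 4 (move_right): buffer="ucajcvjwcj" (len 10), cursors c1@5 c2@8 c3@10, authorship .1.12.2.33
After op 5 (add_cursor(5)): buffer="ucajcvjwcj" (len 10), cursors c1@5 c4@5 c2@8 c3@10, authorship .1.12.2.33
After op 6 (delete): buffer="ucavjc" (len 6), cursors c1@3 c4@3 c2@5 c3@6, authorship .1..23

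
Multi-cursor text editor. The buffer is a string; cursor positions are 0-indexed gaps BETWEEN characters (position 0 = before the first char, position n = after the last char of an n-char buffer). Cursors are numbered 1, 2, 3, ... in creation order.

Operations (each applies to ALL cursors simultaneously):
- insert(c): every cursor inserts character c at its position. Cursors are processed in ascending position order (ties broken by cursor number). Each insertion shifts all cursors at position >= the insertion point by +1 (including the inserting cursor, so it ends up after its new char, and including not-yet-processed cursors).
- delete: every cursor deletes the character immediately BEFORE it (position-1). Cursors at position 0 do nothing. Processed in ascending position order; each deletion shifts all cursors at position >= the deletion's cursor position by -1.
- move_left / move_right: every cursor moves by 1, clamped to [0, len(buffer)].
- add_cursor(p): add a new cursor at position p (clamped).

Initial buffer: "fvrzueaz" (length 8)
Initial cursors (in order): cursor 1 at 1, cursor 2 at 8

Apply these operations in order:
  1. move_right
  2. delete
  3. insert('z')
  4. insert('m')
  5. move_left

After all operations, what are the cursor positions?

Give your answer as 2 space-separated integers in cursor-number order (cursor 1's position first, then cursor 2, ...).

After op 1 (move_right): buffer="fvrzueaz" (len 8), cursors c1@2 c2@8, authorship ........
After op 2 (delete): buffer="frzuea" (len 6), cursors c1@1 c2@6, authorship ......
After op 3 (insert('z')): buffer="fzrzueaz" (len 8), cursors c1@2 c2@8, authorship .1.....2
After op 4 (insert('m')): buffer="fzmrzueazm" (len 10), cursors c1@3 c2@10, authorship .11.....22
After op 5 (move_left): buffer="fzmrzueazm" (len 10), cursors c1@2 c2@9, authorship .11.....22

Answer: 2 9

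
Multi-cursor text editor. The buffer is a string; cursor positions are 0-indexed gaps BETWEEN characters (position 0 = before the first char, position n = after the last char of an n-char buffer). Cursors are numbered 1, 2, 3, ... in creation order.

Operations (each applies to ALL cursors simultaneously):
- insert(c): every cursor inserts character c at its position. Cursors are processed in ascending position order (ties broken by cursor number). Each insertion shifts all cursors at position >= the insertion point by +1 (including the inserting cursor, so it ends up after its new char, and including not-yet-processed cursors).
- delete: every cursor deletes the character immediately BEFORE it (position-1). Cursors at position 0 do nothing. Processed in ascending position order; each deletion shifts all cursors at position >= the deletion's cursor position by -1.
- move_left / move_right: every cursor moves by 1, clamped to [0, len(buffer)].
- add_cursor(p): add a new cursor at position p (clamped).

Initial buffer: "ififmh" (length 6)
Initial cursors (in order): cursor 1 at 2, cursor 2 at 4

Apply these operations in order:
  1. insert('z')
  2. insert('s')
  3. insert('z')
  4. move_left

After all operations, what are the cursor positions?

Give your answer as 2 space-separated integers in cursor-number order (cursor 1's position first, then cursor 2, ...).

After op 1 (insert('z')): buffer="ifzifzmh" (len 8), cursors c1@3 c2@6, authorship ..1..2..
After op 2 (insert('s')): buffer="ifzsifzsmh" (len 10), cursors c1@4 c2@8, authorship ..11..22..
After op 3 (insert('z')): buffer="ifzszifzszmh" (len 12), cursors c1@5 c2@10, authorship ..111..222..
After op 4 (move_left): buffer="ifzszifzszmh" (len 12), cursors c1@4 c2@9, authorship ..111..222..

Answer: 4 9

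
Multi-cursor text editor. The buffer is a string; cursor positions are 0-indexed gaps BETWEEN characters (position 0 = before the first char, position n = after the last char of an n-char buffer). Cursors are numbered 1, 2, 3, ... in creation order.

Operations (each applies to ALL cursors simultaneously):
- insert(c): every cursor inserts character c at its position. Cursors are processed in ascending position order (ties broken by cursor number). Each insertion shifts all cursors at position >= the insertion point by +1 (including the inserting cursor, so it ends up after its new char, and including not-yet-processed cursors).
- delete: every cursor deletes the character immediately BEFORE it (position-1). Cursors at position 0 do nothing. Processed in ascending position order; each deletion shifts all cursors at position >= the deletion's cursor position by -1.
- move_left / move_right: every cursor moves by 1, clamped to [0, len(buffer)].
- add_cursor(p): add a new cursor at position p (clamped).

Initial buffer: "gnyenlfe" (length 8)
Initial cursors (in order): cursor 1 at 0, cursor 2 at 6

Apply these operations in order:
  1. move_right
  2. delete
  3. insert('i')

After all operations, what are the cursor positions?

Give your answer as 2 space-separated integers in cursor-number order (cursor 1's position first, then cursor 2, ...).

After op 1 (move_right): buffer="gnyenlfe" (len 8), cursors c1@1 c2@7, authorship ........
After op 2 (delete): buffer="nyenle" (len 6), cursors c1@0 c2@5, authorship ......
After op 3 (insert('i')): buffer="inyenlie" (len 8), cursors c1@1 c2@7, authorship 1.....2.

Answer: 1 7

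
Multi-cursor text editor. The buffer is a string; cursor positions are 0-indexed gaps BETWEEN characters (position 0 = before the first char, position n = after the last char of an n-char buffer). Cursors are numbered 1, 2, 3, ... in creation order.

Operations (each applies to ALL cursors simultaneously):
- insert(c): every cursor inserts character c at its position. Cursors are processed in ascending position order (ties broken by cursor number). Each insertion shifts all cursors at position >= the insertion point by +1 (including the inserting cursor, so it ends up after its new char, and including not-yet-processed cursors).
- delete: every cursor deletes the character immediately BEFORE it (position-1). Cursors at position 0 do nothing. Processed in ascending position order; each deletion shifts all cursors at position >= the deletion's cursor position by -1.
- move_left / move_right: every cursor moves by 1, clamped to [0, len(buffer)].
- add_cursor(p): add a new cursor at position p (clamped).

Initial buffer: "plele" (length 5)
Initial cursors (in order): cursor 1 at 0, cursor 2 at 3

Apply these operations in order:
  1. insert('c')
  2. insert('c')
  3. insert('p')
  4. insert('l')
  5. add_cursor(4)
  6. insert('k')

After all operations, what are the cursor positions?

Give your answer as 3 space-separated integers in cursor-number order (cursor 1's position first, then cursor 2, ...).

After op 1 (insert('c')): buffer="cplecle" (len 7), cursors c1@1 c2@5, authorship 1...2..
After op 2 (insert('c')): buffer="ccpleccle" (len 9), cursors c1@2 c2@7, authorship 11...22..
After op 3 (insert('p')): buffer="ccppleccple" (len 11), cursors c1@3 c2@9, authorship 111...222..
After op 4 (insert('l')): buffer="ccplpleccplle" (len 13), cursors c1@4 c2@11, authorship 1111...2222..
After op 5 (add_cursor(4)): buffer="ccplpleccplle" (len 13), cursors c1@4 c3@4 c2@11, authorship 1111...2222..
After op 6 (insert('k')): buffer="ccplkkpleccplkle" (len 16), cursors c1@6 c3@6 c2@14, authorship 111113...22222..

Answer: 6 14 6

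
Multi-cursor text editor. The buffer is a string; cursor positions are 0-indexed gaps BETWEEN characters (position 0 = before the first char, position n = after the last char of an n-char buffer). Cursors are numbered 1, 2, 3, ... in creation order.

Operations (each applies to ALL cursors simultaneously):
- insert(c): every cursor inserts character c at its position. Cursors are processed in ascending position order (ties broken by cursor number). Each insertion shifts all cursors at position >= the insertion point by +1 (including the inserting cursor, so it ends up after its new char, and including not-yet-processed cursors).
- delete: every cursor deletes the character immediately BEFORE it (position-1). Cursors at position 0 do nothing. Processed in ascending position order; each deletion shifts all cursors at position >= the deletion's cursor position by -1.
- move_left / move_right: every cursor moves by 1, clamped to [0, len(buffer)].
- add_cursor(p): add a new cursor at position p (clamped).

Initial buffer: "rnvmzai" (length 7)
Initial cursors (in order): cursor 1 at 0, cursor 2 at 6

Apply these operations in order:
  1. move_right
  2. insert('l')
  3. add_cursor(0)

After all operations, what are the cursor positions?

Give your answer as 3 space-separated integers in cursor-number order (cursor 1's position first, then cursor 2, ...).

After op 1 (move_right): buffer="rnvmzai" (len 7), cursors c1@1 c2@7, authorship .......
After op 2 (insert('l')): buffer="rlnvmzail" (len 9), cursors c1@2 c2@9, authorship .1......2
After op 3 (add_cursor(0)): buffer="rlnvmzail" (len 9), cursors c3@0 c1@2 c2@9, authorship .1......2

Answer: 2 9 0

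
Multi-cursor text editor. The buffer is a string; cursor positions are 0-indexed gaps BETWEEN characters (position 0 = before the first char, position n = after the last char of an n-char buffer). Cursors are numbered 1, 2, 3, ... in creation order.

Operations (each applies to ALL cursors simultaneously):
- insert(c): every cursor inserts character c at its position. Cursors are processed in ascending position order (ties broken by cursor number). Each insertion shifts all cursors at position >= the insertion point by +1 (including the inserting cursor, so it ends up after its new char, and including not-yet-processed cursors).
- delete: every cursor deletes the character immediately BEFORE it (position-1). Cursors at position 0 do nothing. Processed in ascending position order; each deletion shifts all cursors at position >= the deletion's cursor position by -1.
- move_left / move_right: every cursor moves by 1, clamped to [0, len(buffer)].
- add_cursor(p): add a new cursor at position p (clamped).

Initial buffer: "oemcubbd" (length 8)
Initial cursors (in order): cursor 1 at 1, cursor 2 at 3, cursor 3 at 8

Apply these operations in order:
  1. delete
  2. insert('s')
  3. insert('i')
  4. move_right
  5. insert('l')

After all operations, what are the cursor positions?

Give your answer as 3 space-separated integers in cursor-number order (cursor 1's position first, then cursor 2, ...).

After op 1 (delete): buffer="ecubb" (len 5), cursors c1@0 c2@1 c3@5, authorship .....
After op 2 (insert('s')): buffer="sescubbs" (len 8), cursors c1@1 c2@3 c3@8, authorship 1.2....3
After op 3 (insert('i')): buffer="siesicubbsi" (len 11), cursors c1@2 c2@5 c3@11, authorship 11.22....33
After op 4 (move_right): buffer="siesicubbsi" (len 11), cursors c1@3 c2@6 c3@11, authorship 11.22....33
After op 5 (insert('l')): buffer="sielsiclubbsil" (len 14), cursors c1@4 c2@8 c3@14, authorship 11.122.2...333

Answer: 4 8 14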